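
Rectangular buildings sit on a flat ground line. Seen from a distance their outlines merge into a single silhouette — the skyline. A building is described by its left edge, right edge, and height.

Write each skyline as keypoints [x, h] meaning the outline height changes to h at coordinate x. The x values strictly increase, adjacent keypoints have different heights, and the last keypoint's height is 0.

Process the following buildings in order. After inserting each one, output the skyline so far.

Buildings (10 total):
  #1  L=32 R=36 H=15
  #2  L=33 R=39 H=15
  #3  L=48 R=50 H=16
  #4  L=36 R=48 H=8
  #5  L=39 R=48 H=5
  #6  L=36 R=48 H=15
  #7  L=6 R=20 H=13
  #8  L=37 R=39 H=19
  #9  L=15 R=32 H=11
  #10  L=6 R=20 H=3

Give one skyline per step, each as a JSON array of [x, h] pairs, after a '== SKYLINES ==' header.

== SKYLINES ==
[[32,15],[36,0]]
[[32,15],[39,0]]
[[32,15],[39,0],[48,16],[50,0]]
[[32,15],[39,8],[48,16],[50,0]]
[[32,15],[39,8],[48,16],[50,0]]
[[32,15],[48,16],[50,0]]
[[6,13],[20,0],[32,15],[48,16],[50,0]]
[[6,13],[20,0],[32,15],[37,19],[39,15],[48,16],[50,0]]
[[6,13],[20,11],[32,15],[37,19],[39,15],[48,16],[50,0]]
[[6,13],[20,11],[32,15],[37,19],[39,15],[48,16],[50,0]]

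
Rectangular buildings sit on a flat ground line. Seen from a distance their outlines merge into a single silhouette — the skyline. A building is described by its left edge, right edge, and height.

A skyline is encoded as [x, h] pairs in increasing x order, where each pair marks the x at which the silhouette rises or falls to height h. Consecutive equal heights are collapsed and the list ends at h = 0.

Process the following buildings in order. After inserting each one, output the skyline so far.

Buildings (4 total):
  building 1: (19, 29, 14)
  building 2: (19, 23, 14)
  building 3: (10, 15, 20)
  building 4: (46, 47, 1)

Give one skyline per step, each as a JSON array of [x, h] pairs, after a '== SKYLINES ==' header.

== SKYLINES ==
[[19,14],[29,0]]
[[19,14],[29,0]]
[[10,20],[15,0],[19,14],[29,0]]
[[10,20],[15,0],[19,14],[29,0],[46,1],[47,0]]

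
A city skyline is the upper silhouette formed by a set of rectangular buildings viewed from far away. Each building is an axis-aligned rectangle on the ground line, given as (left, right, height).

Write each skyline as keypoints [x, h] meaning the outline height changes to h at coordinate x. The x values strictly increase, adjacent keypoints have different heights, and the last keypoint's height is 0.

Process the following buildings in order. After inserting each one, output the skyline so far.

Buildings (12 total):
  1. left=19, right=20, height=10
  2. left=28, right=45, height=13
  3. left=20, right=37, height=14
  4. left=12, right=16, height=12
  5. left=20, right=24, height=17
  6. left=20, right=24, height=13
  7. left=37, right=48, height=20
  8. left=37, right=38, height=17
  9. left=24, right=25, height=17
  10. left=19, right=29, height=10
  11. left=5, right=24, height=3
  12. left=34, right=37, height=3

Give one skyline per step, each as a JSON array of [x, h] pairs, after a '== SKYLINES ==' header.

== SKYLINES ==
[[19,10],[20,0]]
[[19,10],[20,0],[28,13],[45,0]]
[[19,10],[20,14],[37,13],[45,0]]
[[12,12],[16,0],[19,10],[20,14],[37,13],[45,0]]
[[12,12],[16,0],[19,10],[20,17],[24,14],[37,13],[45,0]]
[[12,12],[16,0],[19,10],[20,17],[24,14],[37,13],[45,0]]
[[12,12],[16,0],[19,10],[20,17],[24,14],[37,20],[48,0]]
[[12,12],[16,0],[19,10],[20,17],[24,14],[37,20],[48,0]]
[[12,12],[16,0],[19,10],[20,17],[25,14],[37,20],[48,0]]
[[12,12],[16,0],[19,10],[20,17],[25,14],[37,20],[48,0]]
[[5,3],[12,12],[16,3],[19,10],[20,17],[25,14],[37,20],[48,0]]
[[5,3],[12,12],[16,3],[19,10],[20,17],[25,14],[37,20],[48,0]]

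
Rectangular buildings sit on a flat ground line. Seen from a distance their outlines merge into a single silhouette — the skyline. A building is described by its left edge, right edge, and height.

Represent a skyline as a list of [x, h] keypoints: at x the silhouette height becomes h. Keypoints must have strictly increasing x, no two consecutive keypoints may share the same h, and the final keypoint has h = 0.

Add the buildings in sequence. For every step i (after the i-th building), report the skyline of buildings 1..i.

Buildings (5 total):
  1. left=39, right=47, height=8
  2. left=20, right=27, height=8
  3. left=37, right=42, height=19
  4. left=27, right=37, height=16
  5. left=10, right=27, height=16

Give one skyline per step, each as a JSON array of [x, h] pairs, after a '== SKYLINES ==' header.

== SKYLINES ==
[[39,8],[47,0]]
[[20,8],[27,0],[39,8],[47,0]]
[[20,8],[27,0],[37,19],[42,8],[47,0]]
[[20,8],[27,16],[37,19],[42,8],[47,0]]
[[10,16],[37,19],[42,8],[47,0]]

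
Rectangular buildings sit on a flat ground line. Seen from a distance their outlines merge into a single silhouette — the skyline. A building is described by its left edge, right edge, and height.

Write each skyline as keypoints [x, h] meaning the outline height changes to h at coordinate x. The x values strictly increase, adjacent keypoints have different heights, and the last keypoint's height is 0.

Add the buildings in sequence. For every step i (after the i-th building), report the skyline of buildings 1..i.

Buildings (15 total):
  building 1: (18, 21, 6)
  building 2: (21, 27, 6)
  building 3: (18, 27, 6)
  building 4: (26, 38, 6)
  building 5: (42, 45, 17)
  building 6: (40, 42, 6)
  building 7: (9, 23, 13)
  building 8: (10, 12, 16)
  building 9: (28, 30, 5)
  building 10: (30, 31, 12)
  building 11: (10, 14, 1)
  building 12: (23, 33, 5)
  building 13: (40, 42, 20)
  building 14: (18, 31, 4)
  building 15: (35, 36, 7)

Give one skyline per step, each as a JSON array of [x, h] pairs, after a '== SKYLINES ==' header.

== SKYLINES ==
[[18,6],[21,0]]
[[18,6],[27,0]]
[[18,6],[27,0]]
[[18,6],[38,0]]
[[18,6],[38,0],[42,17],[45,0]]
[[18,6],[38,0],[40,6],[42,17],[45,0]]
[[9,13],[23,6],[38,0],[40,6],[42,17],[45,0]]
[[9,13],[10,16],[12,13],[23,6],[38,0],[40,6],[42,17],[45,0]]
[[9,13],[10,16],[12,13],[23,6],[38,0],[40,6],[42,17],[45,0]]
[[9,13],[10,16],[12,13],[23,6],[30,12],[31,6],[38,0],[40,6],[42,17],[45,0]]
[[9,13],[10,16],[12,13],[23,6],[30,12],[31,6],[38,0],[40,6],[42,17],[45,0]]
[[9,13],[10,16],[12,13],[23,6],[30,12],[31,6],[38,0],[40,6],[42,17],[45,0]]
[[9,13],[10,16],[12,13],[23,6],[30,12],[31,6],[38,0],[40,20],[42,17],[45,0]]
[[9,13],[10,16],[12,13],[23,6],[30,12],[31,6],[38,0],[40,20],[42,17],[45,0]]
[[9,13],[10,16],[12,13],[23,6],[30,12],[31,6],[35,7],[36,6],[38,0],[40,20],[42,17],[45,0]]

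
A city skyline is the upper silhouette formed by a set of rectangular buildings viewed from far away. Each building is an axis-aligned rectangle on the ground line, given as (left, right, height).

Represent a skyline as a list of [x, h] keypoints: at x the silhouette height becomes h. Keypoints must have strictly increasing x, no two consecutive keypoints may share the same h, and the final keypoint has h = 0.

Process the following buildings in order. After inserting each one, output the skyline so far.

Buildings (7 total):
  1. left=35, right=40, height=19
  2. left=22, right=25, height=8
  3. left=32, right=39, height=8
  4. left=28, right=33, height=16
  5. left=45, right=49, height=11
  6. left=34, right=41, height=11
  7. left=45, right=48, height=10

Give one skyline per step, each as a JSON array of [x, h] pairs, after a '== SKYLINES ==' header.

== SKYLINES ==
[[35,19],[40,0]]
[[22,8],[25,0],[35,19],[40,0]]
[[22,8],[25,0],[32,8],[35,19],[40,0]]
[[22,8],[25,0],[28,16],[33,8],[35,19],[40,0]]
[[22,8],[25,0],[28,16],[33,8],[35,19],[40,0],[45,11],[49,0]]
[[22,8],[25,0],[28,16],[33,8],[34,11],[35,19],[40,11],[41,0],[45,11],[49,0]]
[[22,8],[25,0],[28,16],[33,8],[34,11],[35,19],[40,11],[41,0],[45,11],[49,0]]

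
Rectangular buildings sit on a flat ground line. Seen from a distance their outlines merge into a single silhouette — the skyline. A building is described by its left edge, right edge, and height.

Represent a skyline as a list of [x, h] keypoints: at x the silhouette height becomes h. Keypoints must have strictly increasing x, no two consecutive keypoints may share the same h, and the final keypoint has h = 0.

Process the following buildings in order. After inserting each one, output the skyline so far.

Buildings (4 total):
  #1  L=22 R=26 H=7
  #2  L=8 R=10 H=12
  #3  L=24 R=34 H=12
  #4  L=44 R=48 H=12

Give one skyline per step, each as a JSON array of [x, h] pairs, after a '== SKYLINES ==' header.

== SKYLINES ==
[[22,7],[26,0]]
[[8,12],[10,0],[22,7],[26,0]]
[[8,12],[10,0],[22,7],[24,12],[34,0]]
[[8,12],[10,0],[22,7],[24,12],[34,0],[44,12],[48,0]]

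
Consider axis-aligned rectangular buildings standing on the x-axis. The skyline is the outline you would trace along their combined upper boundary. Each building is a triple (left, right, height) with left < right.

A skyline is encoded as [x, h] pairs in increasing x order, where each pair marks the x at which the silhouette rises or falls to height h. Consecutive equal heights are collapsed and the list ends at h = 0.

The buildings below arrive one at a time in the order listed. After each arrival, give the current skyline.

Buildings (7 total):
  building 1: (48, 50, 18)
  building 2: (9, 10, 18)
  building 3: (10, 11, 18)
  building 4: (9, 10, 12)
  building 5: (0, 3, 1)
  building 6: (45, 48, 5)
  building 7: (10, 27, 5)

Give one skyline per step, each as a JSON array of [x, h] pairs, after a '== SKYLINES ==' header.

== SKYLINES ==
[[48,18],[50,0]]
[[9,18],[10,0],[48,18],[50,0]]
[[9,18],[11,0],[48,18],[50,0]]
[[9,18],[11,0],[48,18],[50,0]]
[[0,1],[3,0],[9,18],[11,0],[48,18],[50,0]]
[[0,1],[3,0],[9,18],[11,0],[45,5],[48,18],[50,0]]
[[0,1],[3,0],[9,18],[11,5],[27,0],[45,5],[48,18],[50,0]]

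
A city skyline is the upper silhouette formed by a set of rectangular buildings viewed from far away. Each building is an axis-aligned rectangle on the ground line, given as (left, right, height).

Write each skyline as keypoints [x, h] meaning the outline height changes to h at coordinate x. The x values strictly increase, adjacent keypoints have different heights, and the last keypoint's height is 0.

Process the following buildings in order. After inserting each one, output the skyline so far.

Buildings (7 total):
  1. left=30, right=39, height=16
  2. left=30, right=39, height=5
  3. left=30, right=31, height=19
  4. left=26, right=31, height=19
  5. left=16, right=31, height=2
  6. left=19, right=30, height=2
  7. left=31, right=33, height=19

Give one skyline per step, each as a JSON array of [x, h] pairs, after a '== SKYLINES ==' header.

== SKYLINES ==
[[30,16],[39,0]]
[[30,16],[39,0]]
[[30,19],[31,16],[39,0]]
[[26,19],[31,16],[39,0]]
[[16,2],[26,19],[31,16],[39,0]]
[[16,2],[26,19],[31,16],[39,0]]
[[16,2],[26,19],[33,16],[39,0]]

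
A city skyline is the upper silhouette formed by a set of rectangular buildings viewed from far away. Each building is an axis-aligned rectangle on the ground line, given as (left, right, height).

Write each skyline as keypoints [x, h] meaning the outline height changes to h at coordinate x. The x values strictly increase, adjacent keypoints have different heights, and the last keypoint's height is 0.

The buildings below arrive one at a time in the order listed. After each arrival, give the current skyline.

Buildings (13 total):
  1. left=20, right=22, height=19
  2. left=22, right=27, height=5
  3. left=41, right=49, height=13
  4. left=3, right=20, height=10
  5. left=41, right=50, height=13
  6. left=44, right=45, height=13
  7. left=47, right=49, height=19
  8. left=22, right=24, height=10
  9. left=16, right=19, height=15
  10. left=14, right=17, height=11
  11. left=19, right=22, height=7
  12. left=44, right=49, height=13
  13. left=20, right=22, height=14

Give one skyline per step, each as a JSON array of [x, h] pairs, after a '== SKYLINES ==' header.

== SKYLINES ==
[[20,19],[22,0]]
[[20,19],[22,5],[27,0]]
[[20,19],[22,5],[27,0],[41,13],[49,0]]
[[3,10],[20,19],[22,5],[27,0],[41,13],[49,0]]
[[3,10],[20,19],[22,5],[27,0],[41,13],[50,0]]
[[3,10],[20,19],[22,5],[27,0],[41,13],[50,0]]
[[3,10],[20,19],[22,5],[27,0],[41,13],[47,19],[49,13],[50,0]]
[[3,10],[20,19],[22,10],[24,5],[27,0],[41,13],[47,19],[49,13],[50,0]]
[[3,10],[16,15],[19,10],[20,19],[22,10],[24,5],[27,0],[41,13],[47,19],[49,13],[50,0]]
[[3,10],[14,11],[16,15],[19,10],[20,19],[22,10],[24,5],[27,0],[41,13],[47,19],[49,13],[50,0]]
[[3,10],[14,11],[16,15],[19,10],[20,19],[22,10],[24,5],[27,0],[41,13],[47,19],[49,13],[50,0]]
[[3,10],[14,11],[16,15],[19,10],[20,19],[22,10],[24,5],[27,0],[41,13],[47,19],[49,13],[50,0]]
[[3,10],[14,11],[16,15],[19,10],[20,19],[22,10],[24,5],[27,0],[41,13],[47,19],[49,13],[50,0]]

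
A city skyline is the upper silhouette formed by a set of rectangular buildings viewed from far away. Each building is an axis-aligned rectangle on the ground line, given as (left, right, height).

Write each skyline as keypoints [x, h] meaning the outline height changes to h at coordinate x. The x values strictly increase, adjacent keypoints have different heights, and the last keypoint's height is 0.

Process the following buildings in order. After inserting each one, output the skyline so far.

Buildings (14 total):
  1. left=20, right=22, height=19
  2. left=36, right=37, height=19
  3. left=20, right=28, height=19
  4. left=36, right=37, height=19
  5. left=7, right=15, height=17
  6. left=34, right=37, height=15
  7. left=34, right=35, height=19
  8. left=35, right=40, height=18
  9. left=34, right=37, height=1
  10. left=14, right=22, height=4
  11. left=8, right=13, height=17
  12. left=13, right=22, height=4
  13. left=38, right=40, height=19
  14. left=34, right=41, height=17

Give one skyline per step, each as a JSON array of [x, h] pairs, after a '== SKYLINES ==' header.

== SKYLINES ==
[[20,19],[22,0]]
[[20,19],[22,0],[36,19],[37,0]]
[[20,19],[28,0],[36,19],[37,0]]
[[20,19],[28,0],[36,19],[37,0]]
[[7,17],[15,0],[20,19],[28,0],[36,19],[37,0]]
[[7,17],[15,0],[20,19],[28,0],[34,15],[36,19],[37,0]]
[[7,17],[15,0],[20,19],[28,0],[34,19],[35,15],[36,19],[37,0]]
[[7,17],[15,0],[20,19],[28,0],[34,19],[35,18],[36,19],[37,18],[40,0]]
[[7,17],[15,0],[20,19],[28,0],[34,19],[35,18],[36,19],[37,18],[40,0]]
[[7,17],[15,4],[20,19],[28,0],[34,19],[35,18],[36,19],[37,18],[40,0]]
[[7,17],[15,4],[20,19],[28,0],[34,19],[35,18],[36,19],[37,18],[40,0]]
[[7,17],[15,4],[20,19],[28,0],[34,19],[35,18],[36,19],[37,18],[40,0]]
[[7,17],[15,4],[20,19],[28,0],[34,19],[35,18],[36,19],[37,18],[38,19],[40,0]]
[[7,17],[15,4],[20,19],[28,0],[34,19],[35,18],[36,19],[37,18],[38,19],[40,17],[41,0]]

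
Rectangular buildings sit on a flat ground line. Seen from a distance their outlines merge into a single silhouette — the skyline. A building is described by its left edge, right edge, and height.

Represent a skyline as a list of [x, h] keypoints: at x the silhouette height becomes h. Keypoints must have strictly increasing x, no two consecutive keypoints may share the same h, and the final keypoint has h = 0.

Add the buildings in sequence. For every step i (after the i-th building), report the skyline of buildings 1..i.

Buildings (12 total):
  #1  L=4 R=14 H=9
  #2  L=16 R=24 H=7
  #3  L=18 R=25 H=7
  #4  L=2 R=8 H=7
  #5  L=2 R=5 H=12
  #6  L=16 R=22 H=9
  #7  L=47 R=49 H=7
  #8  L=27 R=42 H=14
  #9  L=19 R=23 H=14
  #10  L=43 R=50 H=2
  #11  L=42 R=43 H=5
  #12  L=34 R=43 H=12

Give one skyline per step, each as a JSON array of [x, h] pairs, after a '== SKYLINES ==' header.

== SKYLINES ==
[[4,9],[14,0]]
[[4,9],[14,0],[16,7],[24,0]]
[[4,9],[14,0],[16,7],[25,0]]
[[2,7],[4,9],[14,0],[16,7],[25,0]]
[[2,12],[5,9],[14,0],[16,7],[25,0]]
[[2,12],[5,9],[14,0],[16,9],[22,7],[25,0]]
[[2,12],[5,9],[14,0],[16,9],[22,7],[25,0],[47,7],[49,0]]
[[2,12],[5,9],[14,0],[16,9],[22,7],[25,0],[27,14],[42,0],[47,7],[49,0]]
[[2,12],[5,9],[14,0],[16,9],[19,14],[23,7],[25,0],[27,14],[42,0],[47,7],[49,0]]
[[2,12],[5,9],[14,0],[16,9],[19,14],[23,7],[25,0],[27,14],[42,0],[43,2],[47,7],[49,2],[50,0]]
[[2,12],[5,9],[14,0],[16,9],[19,14],[23,7],[25,0],[27,14],[42,5],[43,2],[47,7],[49,2],[50,0]]
[[2,12],[5,9],[14,0],[16,9],[19,14],[23,7],[25,0],[27,14],[42,12],[43,2],[47,7],[49,2],[50,0]]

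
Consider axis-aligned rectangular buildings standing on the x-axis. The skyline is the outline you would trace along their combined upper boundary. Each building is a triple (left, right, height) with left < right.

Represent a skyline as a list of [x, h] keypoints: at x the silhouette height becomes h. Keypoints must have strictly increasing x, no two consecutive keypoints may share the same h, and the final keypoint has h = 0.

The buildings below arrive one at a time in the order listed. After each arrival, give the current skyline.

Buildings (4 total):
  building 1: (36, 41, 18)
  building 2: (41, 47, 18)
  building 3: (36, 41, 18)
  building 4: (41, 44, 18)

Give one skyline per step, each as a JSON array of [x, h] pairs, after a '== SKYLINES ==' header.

== SKYLINES ==
[[36,18],[41,0]]
[[36,18],[47,0]]
[[36,18],[47,0]]
[[36,18],[47,0]]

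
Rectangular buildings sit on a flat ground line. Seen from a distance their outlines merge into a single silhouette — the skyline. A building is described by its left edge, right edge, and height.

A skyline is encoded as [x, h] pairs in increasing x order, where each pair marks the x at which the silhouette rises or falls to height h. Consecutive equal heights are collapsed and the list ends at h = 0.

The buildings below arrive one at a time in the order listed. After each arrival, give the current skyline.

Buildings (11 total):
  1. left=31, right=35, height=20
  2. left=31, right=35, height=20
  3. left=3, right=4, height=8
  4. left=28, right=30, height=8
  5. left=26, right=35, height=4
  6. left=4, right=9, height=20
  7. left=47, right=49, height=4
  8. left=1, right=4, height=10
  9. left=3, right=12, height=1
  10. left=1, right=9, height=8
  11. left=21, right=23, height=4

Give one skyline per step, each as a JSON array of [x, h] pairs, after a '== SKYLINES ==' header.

== SKYLINES ==
[[31,20],[35,0]]
[[31,20],[35,0]]
[[3,8],[4,0],[31,20],[35,0]]
[[3,8],[4,0],[28,8],[30,0],[31,20],[35,0]]
[[3,8],[4,0],[26,4],[28,8],[30,4],[31,20],[35,0]]
[[3,8],[4,20],[9,0],[26,4],[28,8],[30,4],[31,20],[35,0]]
[[3,8],[4,20],[9,0],[26,4],[28,8],[30,4],[31,20],[35,0],[47,4],[49,0]]
[[1,10],[4,20],[9,0],[26,4],[28,8],[30,4],[31,20],[35,0],[47,4],[49,0]]
[[1,10],[4,20],[9,1],[12,0],[26,4],[28,8],[30,4],[31,20],[35,0],[47,4],[49,0]]
[[1,10],[4,20],[9,1],[12,0],[26,4],[28,8],[30,4],[31,20],[35,0],[47,4],[49,0]]
[[1,10],[4,20],[9,1],[12,0],[21,4],[23,0],[26,4],[28,8],[30,4],[31,20],[35,0],[47,4],[49,0]]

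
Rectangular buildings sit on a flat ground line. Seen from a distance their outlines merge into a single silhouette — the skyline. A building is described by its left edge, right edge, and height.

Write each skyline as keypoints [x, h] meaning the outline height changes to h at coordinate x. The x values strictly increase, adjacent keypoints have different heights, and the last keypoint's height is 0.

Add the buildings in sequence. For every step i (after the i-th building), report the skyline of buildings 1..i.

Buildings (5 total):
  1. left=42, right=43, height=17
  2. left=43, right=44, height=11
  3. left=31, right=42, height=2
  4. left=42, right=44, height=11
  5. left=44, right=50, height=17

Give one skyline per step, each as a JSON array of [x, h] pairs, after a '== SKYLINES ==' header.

== SKYLINES ==
[[42,17],[43,0]]
[[42,17],[43,11],[44,0]]
[[31,2],[42,17],[43,11],[44,0]]
[[31,2],[42,17],[43,11],[44,0]]
[[31,2],[42,17],[43,11],[44,17],[50,0]]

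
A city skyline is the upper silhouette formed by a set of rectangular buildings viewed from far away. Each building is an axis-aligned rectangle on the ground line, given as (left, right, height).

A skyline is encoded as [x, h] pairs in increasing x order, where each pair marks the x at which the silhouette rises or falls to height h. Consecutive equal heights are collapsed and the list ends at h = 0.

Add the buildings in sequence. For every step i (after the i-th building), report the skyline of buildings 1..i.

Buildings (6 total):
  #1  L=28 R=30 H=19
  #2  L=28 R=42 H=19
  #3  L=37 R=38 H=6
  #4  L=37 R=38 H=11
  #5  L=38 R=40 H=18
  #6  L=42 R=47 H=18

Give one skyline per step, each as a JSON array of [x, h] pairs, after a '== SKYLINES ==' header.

== SKYLINES ==
[[28,19],[30,0]]
[[28,19],[42,0]]
[[28,19],[42,0]]
[[28,19],[42,0]]
[[28,19],[42,0]]
[[28,19],[42,18],[47,0]]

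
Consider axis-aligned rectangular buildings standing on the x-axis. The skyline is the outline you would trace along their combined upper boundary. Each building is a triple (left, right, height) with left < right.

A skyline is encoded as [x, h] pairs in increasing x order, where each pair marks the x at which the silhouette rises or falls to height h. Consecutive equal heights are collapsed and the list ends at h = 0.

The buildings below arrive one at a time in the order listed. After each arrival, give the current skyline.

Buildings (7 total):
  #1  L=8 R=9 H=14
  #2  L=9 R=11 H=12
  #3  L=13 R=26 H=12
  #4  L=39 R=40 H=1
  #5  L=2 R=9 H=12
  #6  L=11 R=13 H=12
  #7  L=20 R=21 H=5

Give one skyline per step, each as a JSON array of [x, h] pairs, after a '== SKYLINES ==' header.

== SKYLINES ==
[[8,14],[9,0]]
[[8,14],[9,12],[11,0]]
[[8,14],[9,12],[11,0],[13,12],[26,0]]
[[8,14],[9,12],[11,0],[13,12],[26,0],[39,1],[40,0]]
[[2,12],[8,14],[9,12],[11,0],[13,12],[26,0],[39,1],[40,0]]
[[2,12],[8,14],[9,12],[26,0],[39,1],[40,0]]
[[2,12],[8,14],[9,12],[26,0],[39,1],[40,0]]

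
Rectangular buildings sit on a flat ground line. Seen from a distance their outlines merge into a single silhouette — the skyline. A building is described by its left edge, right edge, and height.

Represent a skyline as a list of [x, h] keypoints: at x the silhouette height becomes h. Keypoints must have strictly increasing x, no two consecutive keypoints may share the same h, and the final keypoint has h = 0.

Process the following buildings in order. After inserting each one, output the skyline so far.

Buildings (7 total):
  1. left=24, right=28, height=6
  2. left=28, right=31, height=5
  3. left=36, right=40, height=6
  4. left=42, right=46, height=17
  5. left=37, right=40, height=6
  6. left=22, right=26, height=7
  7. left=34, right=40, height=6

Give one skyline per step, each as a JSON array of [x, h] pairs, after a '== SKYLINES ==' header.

== SKYLINES ==
[[24,6],[28,0]]
[[24,6],[28,5],[31,0]]
[[24,6],[28,5],[31,0],[36,6],[40,0]]
[[24,6],[28,5],[31,0],[36,6],[40,0],[42,17],[46,0]]
[[24,6],[28,5],[31,0],[36,6],[40,0],[42,17],[46,0]]
[[22,7],[26,6],[28,5],[31,0],[36,6],[40,0],[42,17],[46,0]]
[[22,7],[26,6],[28,5],[31,0],[34,6],[40,0],[42,17],[46,0]]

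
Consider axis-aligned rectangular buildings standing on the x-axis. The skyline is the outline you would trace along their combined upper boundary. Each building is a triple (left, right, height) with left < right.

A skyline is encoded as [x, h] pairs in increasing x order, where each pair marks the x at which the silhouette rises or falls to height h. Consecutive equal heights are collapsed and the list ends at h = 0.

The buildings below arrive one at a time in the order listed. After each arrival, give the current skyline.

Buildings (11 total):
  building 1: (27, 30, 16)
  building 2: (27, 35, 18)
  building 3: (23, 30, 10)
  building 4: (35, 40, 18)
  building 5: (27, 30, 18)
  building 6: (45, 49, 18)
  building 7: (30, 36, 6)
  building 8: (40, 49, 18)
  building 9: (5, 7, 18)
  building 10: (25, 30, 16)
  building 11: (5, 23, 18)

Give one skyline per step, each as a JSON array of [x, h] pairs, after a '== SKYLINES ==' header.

== SKYLINES ==
[[27,16],[30,0]]
[[27,18],[35,0]]
[[23,10],[27,18],[35,0]]
[[23,10],[27,18],[40,0]]
[[23,10],[27,18],[40,0]]
[[23,10],[27,18],[40,0],[45,18],[49,0]]
[[23,10],[27,18],[40,0],[45,18],[49,0]]
[[23,10],[27,18],[49,0]]
[[5,18],[7,0],[23,10],[27,18],[49,0]]
[[5,18],[7,0],[23,10],[25,16],[27,18],[49,0]]
[[5,18],[23,10],[25,16],[27,18],[49,0]]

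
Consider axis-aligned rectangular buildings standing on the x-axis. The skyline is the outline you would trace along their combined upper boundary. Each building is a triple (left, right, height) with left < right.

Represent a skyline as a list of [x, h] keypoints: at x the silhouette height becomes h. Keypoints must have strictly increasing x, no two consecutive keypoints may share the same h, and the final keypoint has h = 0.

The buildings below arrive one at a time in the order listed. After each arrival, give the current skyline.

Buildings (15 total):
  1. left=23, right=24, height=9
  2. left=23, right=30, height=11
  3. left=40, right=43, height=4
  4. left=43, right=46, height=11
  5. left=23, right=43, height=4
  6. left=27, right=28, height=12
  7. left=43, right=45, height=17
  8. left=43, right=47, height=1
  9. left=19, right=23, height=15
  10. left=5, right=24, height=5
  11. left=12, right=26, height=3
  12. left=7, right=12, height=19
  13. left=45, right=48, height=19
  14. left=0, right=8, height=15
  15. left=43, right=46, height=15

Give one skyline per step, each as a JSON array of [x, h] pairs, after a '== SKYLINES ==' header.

== SKYLINES ==
[[23,9],[24,0]]
[[23,11],[30,0]]
[[23,11],[30,0],[40,4],[43,0]]
[[23,11],[30,0],[40,4],[43,11],[46,0]]
[[23,11],[30,4],[43,11],[46,0]]
[[23,11],[27,12],[28,11],[30,4],[43,11],[46,0]]
[[23,11],[27,12],[28,11],[30,4],[43,17],[45,11],[46,0]]
[[23,11],[27,12],[28,11],[30,4],[43,17],[45,11],[46,1],[47,0]]
[[19,15],[23,11],[27,12],[28,11],[30,4],[43,17],[45,11],[46,1],[47,0]]
[[5,5],[19,15],[23,11],[27,12],[28,11],[30,4],[43,17],[45,11],[46,1],[47,0]]
[[5,5],[19,15],[23,11],[27,12],[28,11],[30,4],[43,17],[45,11],[46,1],[47,0]]
[[5,5],[7,19],[12,5],[19,15],[23,11],[27,12],[28,11],[30,4],[43,17],[45,11],[46,1],[47,0]]
[[5,5],[7,19],[12,5],[19,15],[23,11],[27,12],[28,11],[30,4],[43,17],[45,19],[48,0]]
[[0,15],[7,19],[12,5],[19,15],[23,11],[27,12],[28,11],[30,4],[43,17],[45,19],[48,0]]
[[0,15],[7,19],[12,5],[19,15],[23,11],[27,12],[28,11],[30,4],[43,17],[45,19],[48,0]]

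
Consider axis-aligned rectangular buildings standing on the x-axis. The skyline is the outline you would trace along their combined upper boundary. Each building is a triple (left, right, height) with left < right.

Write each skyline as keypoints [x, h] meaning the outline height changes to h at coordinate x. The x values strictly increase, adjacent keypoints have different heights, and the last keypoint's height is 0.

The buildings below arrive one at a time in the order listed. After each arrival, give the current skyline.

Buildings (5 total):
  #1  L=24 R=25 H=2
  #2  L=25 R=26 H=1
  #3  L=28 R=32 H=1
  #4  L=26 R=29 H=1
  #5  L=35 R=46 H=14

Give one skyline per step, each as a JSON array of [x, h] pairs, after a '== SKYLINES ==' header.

== SKYLINES ==
[[24,2],[25,0]]
[[24,2],[25,1],[26,0]]
[[24,2],[25,1],[26,0],[28,1],[32,0]]
[[24,2],[25,1],[32,0]]
[[24,2],[25,1],[32,0],[35,14],[46,0]]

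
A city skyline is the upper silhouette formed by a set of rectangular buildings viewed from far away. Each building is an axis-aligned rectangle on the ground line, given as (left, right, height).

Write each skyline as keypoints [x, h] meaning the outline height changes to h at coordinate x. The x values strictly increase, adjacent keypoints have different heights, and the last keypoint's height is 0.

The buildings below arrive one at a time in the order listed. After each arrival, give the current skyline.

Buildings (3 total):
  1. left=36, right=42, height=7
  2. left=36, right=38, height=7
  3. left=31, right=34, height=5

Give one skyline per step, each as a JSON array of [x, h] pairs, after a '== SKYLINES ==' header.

== SKYLINES ==
[[36,7],[42,0]]
[[36,7],[42,0]]
[[31,5],[34,0],[36,7],[42,0]]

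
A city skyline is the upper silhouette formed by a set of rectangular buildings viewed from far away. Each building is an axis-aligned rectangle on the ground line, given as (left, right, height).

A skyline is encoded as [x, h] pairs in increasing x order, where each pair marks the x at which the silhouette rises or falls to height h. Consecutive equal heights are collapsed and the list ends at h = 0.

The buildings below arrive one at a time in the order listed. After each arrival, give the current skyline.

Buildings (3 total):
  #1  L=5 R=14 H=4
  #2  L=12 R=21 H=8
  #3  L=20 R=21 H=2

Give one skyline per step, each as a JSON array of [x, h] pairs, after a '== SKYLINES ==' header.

== SKYLINES ==
[[5,4],[14,0]]
[[5,4],[12,8],[21,0]]
[[5,4],[12,8],[21,0]]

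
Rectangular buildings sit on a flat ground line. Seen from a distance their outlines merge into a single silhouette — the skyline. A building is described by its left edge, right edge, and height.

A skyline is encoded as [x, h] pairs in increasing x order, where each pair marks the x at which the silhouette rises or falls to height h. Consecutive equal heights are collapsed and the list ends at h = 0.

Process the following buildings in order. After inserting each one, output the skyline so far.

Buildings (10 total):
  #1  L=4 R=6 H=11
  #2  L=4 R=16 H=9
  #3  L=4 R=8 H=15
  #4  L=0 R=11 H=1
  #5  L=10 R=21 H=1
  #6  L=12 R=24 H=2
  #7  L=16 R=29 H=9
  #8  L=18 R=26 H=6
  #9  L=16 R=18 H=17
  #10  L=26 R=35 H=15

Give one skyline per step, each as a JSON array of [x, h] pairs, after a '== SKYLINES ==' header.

== SKYLINES ==
[[4,11],[6,0]]
[[4,11],[6,9],[16,0]]
[[4,15],[8,9],[16,0]]
[[0,1],[4,15],[8,9],[16,0]]
[[0,1],[4,15],[8,9],[16,1],[21,0]]
[[0,1],[4,15],[8,9],[16,2],[24,0]]
[[0,1],[4,15],[8,9],[29,0]]
[[0,1],[4,15],[8,9],[29,0]]
[[0,1],[4,15],[8,9],[16,17],[18,9],[29,0]]
[[0,1],[4,15],[8,9],[16,17],[18,9],[26,15],[35,0]]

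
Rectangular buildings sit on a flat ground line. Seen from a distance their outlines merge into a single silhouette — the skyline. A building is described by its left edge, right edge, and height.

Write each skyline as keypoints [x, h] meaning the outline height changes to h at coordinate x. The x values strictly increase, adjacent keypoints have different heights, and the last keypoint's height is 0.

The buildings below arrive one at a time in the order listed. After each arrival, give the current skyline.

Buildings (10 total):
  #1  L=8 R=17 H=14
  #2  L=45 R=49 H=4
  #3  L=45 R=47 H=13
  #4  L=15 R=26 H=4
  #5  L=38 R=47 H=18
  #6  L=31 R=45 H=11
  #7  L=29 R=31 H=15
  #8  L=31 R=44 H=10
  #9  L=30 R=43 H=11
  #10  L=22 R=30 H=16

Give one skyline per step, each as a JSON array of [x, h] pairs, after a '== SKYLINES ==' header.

== SKYLINES ==
[[8,14],[17,0]]
[[8,14],[17,0],[45,4],[49,0]]
[[8,14],[17,0],[45,13],[47,4],[49,0]]
[[8,14],[17,4],[26,0],[45,13],[47,4],[49,0]]
[[8,14],[17,4],[26,0],[38,18],[47,4],[49,0]]
[[8,14],[17,4],[26,0],[31,11],[38,18],[47,4],[49,0]]
[[8,14],[17,4],[26,0],[29,15],[31,11],[38,18],[47,4],[49,0]]
[[8,14],[17,4],[26,0],[29,15],[31,11],[38,18],[47,4],[49,0]]
[[8,14],[17,4],[26,0],[29,15],[31,11],[38,18],[47,4],[49,0]]
[[8,14],[17,4],[22,16],[30,15],[31,11],[38,18],[47,4],[49,0]]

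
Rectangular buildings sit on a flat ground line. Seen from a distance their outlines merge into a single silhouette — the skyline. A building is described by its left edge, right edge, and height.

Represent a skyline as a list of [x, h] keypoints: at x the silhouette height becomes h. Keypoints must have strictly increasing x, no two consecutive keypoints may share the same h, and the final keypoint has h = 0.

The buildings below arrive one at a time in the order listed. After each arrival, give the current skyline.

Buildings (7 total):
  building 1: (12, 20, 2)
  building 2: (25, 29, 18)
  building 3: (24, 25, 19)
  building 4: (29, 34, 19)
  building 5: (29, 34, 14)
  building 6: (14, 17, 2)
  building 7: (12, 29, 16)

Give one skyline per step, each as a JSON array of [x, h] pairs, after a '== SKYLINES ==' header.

== SKYLINES ==
[[12,2],[20,0]]
[[12,2],[20,0],[25,18],[29,0]]
[[12,2],[20,0],[24,19],[25,18],[29,0]]
[[12,2],[20,0],[24,19],[25,18],[29,19],[34,0]]
[[12,2],[20,0],[24,19],[25,18],[29,19],[34,0]]
[[12,2],[20,0],[24,19],[25,18],[29,19],[34,0]]
[[12,16],[24,19],[25,18],[29,19],[34,0]]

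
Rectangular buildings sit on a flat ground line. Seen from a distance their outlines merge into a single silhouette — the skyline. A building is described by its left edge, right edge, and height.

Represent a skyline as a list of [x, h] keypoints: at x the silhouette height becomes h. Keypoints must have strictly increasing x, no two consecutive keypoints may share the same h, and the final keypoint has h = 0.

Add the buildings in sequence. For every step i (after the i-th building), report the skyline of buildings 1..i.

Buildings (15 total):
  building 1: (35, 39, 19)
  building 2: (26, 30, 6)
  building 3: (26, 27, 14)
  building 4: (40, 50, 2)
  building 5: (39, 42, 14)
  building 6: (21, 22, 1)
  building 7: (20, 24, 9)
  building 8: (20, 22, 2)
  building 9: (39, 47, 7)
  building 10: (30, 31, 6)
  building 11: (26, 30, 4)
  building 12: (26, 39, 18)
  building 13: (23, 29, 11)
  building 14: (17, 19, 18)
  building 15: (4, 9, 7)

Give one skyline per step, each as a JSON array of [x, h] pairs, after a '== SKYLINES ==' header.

== SKYLINES ==
[[35,19],[39,0]]
[[26,6],[30,0],[35,19],[39,0]]
[[26,14],[27,6],[30,0],[35,19],[39,0]]
[[26,14],[27,6],[30,0],[35,19],[39,0],[40,2],[50,0]]
[[26,14],[27,6],[30,0],[35,19],[39,14],[42,2],[50,0]]
[[21,1],[22,0],[26,14],[27,6],[30,0],[35,19],[39,14],[42,2],[50,0]]
[[20,9],[24,0],[26,14],[27,6],[30,0],[35,19],[39,14],[42,2],[50,0]]
[[20,9],[24,0],[26,14],[27,6],[30,0],[35,19],[39,14],[42,2],[50,0]]
[[20,9],[24,0],[26,14],[27,6],[30,0],[35,19],[39,14],[42,7],[47,2],[50,0]]
[[20,9],[24,0],[26,14],[27,6],[31,0],[35,19],[39,14],[42,7],[47,2],[50,0]]
[[20,9],[24,0],[26,14],[27,6],[31,0],[35,19],[39,14],[42,7],[47,2],[50,0]]
[[20,9],[24,0],[26,18],[35,19],[39,14],[42,7],[47,2],[50,0]]
[[20,9],[23,11],[26,18],[35,19],[39,14],[42,7],[47,2],[50,0]]
[[17,18],[19,0],[20,9],[23,11],[26,18],[35,19],[39,14],[42,7],[47,2],[50,0]]
[[4,7],[9,0],[17,18],[19,0],[20,9],[23,11],[26,18],[35,19],[39,14],[42,7],[47,2],[50,0]]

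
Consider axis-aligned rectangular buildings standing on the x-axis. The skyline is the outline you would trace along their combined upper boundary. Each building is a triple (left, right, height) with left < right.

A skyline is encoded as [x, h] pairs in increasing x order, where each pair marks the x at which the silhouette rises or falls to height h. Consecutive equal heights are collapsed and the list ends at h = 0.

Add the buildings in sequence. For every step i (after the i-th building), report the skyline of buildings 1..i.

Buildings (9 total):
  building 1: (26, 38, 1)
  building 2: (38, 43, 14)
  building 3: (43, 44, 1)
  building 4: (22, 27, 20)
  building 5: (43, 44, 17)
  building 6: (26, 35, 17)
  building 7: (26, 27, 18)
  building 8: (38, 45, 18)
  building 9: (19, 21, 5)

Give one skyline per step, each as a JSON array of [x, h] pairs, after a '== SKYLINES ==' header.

== SKYLINES ==
[[26,1],[38,0]]
[[26,1],[38,14],[43,0]]
[[26,1],[38,14],[43,1],[44,0]]
[[22,20],[27,1],[38,14],[43,1],[44,0]]
[[22,20],[27,1],[38,14],[43,17],[44,0]]
[[22,20],[27,17],[35,1],[38,14],[43,17],[44,0]]
[[22,20],[27,17],[35,1],[38,14],[43,17],[44,0]]
[[22,20],[27,17],[35,1],[38,18],[45,0]]
[[19,5],[21,0],[22,20],[27,17],[35,1],[38,18],[45,0]]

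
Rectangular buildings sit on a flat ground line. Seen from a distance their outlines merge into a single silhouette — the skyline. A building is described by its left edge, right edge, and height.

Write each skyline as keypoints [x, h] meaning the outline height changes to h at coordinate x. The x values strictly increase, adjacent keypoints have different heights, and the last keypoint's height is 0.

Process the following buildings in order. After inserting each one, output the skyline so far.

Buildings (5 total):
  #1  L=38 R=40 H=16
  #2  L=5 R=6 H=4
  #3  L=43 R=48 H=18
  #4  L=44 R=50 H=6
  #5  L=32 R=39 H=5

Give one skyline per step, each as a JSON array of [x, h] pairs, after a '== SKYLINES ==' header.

== SKYLINES ==
[[38,16],[40,0]]
[[5,4],[6,0],[38,16],[40,0]]
[[5,4],[6,0],[38,16],[40,0],[43,18],[48,0]]
[[5,4],[6,0],[38,16],[40,0],[43,18],[48,6],[50,0]]
[[5,4],[6,0],[32,5],[38,16],[40,0],[43,18],[48,6],[50,0]]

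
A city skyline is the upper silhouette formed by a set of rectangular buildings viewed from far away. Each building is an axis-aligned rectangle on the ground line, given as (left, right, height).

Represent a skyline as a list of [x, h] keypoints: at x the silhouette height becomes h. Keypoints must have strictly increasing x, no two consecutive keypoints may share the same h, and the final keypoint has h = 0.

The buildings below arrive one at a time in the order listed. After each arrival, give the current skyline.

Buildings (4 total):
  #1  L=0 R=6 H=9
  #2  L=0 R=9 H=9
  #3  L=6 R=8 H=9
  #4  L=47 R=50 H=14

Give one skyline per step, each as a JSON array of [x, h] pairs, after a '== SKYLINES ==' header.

== SKYLINES ==
[[0,9],[6,0]]
[[0,9],[9,0]]
[[0,9],[9,0]]
[[0,9],[9,0],[47,14],[50,0]]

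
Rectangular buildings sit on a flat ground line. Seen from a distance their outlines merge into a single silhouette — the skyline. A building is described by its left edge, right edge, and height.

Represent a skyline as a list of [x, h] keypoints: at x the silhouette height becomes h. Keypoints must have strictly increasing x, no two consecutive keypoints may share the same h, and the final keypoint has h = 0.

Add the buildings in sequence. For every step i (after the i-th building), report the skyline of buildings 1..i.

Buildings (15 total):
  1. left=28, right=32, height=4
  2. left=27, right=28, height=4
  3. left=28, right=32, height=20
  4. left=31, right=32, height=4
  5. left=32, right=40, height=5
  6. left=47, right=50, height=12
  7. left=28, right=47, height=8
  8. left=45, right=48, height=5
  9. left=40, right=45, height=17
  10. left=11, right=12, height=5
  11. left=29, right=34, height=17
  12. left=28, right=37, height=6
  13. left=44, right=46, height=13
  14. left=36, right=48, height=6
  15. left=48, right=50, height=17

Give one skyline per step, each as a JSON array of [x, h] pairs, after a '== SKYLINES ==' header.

== SKYLINES ==
[[28,4],[32,0]]
[[27,4],[32,0]]
[[27,4],[28,20],[32,0]]
[[27,4],[28,20],[32,0]]
[[27,4],[28,20],[32,5],[40,0]]
[[27,4],[28,20],[32,5],[40,0],[47,12],[50,0]]
[[27,4],[28,20],[32,8],[47,12],[50,0]]
[[27,4],[28,20],[32,8],[47,12],[50,0]]
[[27,4],[28,20],[32,8],[40,17],[45,8],[47,12],[50,0]]
[[11,5],[12,0],[27,4],[28,20],[32,8],[40,17],[45,8],[47,12],[50,0]]
[[11,5],[12,0],[27,4],[28,20],[32,17],[34,8],[40,17],[45,8],[47,12],[50,0]]
[[11,5],[12,0],[27,4],[28,20],[32,17],[34,8],[40,17],[45,8],[47,12],[50,0]]
[[11,5],[12,0],[27,4],[28,20],[32,17],[34,8],[40,17],[45,13],[46,8],[47,12],[50,0]]
[[11,5],[12,0],[27,4],[28,20],[32,17],[34,8],[40,17],[45,13],[46,8],[47,12],[50,0]]
[[11,5],[12,0],[27,4],[28,20],[32,17],[34,8],[40,17],[45,13],[46,8],[47,12],[48,17],[50,0]]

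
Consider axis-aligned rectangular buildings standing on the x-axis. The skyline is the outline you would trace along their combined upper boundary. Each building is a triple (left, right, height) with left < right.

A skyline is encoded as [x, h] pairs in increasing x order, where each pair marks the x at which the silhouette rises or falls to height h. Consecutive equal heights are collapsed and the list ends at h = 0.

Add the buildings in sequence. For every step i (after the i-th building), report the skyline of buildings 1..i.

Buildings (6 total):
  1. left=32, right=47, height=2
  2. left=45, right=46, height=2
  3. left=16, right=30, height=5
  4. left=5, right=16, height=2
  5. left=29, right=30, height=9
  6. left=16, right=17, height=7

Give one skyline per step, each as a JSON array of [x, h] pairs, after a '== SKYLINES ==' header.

== SKYLINES ==
[[32,2],[47,0]]
[[32,2],[47,0]]
[[16,5],[30,0],[32,2],[47,0]]
[[5,2],[16,5],[30,0],[32,2],[47,0]]
[[5,2],[16,5],[29,9],[30,0],[32,2],[47,0]]
[[5,2],[16,7],[17,5],[29,9],[30,0],[32,2],[47,0]]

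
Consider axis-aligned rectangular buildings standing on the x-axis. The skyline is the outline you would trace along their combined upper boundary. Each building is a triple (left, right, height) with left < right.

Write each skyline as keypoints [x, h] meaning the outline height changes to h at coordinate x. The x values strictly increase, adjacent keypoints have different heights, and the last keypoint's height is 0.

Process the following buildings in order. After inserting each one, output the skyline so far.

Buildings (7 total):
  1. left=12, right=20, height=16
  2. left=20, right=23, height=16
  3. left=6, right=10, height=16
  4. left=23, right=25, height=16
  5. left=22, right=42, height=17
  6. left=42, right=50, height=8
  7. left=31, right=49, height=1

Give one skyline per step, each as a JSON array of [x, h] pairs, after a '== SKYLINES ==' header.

== SKYLINES ==
[[12,16],[20,0]]
[[12,16],[23,0]]
[[6,16],[10,0],[12,16],[23,0]]
[[6,16],[10,0],[12,16],[25,0]]
[[6,16],[10,0],[12,16],[22,17],[42,0]]
[[6,16],[10,0],[12,16],[22,17],[42,8],[50,0]]
[[6,16],[10,0],[12,16],[22,17],[42,8],[50,0]]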